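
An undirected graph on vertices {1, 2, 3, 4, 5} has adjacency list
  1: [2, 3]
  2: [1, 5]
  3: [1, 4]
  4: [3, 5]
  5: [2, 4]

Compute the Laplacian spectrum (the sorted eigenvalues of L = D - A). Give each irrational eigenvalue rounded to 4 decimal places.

[0, 1.3820, 1.3820, 3.6180, 3.6180]

Each diagonal entry of L is the vertex degree and each off-diagonal entry is -1 where an edge is present, 0 otherwise; in the order [1, 2, 3, 4, 5] the diagonal is [2, 2, 2, 2, 2]. Diagonalising L (or applying a numerical eigensolver to the 5x5 matrix) gives the spectrum above. The single zero eigenvalue shows the graph is connected. By the matrix-tree theorem the graph has (1/5) * product of the nonzero eigenvalues = 5 spanning trees.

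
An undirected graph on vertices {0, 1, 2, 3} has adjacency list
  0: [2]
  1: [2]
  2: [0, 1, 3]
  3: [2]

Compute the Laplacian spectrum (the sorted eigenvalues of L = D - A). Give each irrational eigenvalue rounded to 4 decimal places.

[0, 1, 1, 4]

Each diagonal entry of L is the vertex degree and each off-diagonal entry is -1 where an edge is present, 0 otherwise; in the order [0, 1, 2, 3] the diagonal is [1, 1, 3, 1]. The multiplicity of 0 as a Laplacian eigenvalue equals the number of connected components. The eigenvalues sum to 6, which equals trace(L) = 2|E|.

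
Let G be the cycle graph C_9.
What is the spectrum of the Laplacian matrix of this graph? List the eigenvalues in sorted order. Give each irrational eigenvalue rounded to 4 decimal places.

The graph has 9 vertices and degree multiset [2, 2, 2, 2, 2, 2, 2, 2, 2]; D is the diagonal matrix of degrees and L = D - A. Diagonalising L (or applying a numerical eigensolver to the 9x9 matrix) gives the spectrum above. By the matrix-tree theorem the graph has (1/9) * product of the nonzero eigenvalues = 9 spanning trees.

[0, 0.4679, 0.4679, 1.6527, 1.6527, 3, 3, 3.8794, 3.8794]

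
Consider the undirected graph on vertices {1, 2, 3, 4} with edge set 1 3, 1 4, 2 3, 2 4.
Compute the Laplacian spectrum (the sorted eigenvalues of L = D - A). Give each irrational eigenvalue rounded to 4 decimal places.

[0, 2, 2, 4]

With the vertex order [1, 2, 3, 4], the degrees are [2, 2, 2, 2], giving D = diag(2, 2, 2, 2) and L = D - A. The multiplicity of 0 as a Laplacian eigenvalue equals the number of connected components. The eigenvalues sum to 8, which equals trace(L) = 2|E|.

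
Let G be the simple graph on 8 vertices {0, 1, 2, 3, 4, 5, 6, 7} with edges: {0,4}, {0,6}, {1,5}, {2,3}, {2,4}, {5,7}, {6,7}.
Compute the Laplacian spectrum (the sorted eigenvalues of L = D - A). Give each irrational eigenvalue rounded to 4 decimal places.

[0, 0.1522, 0.5858, 1.2346, 2, 2.7654, 3.4142, 3.8478]

Each diagonal entry of L is the vertex degree and each off-diagonal entry is -1 where an edge is present, 0 otherwise; in the order [0, 1, 2, 3, 4, 5, 6, 7] the diagonal is [2, 1, 2, 1, 2, 2, 2, 2]. Since every row of L sums to 0, the all-ones vector is in the kernel and 0 is an eigenvalue. There is one zero in the spectrum, matching the 1 component.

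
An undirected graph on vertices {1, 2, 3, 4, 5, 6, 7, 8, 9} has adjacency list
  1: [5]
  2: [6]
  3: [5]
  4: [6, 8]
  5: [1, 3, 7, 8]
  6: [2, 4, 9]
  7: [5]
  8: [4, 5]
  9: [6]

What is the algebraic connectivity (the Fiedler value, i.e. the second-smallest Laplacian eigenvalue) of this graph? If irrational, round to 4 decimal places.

Reading degrees in the order [1, 2, 3, 4, 5, 6, 7, 8, 9] gives [1, 1, 1, 2, 4, 3, 1, 2, 1]; set D = diag(1, 1, 1, 2, 4, 3, 1, 2, 1) and form L = D - A. The smallest Laplacian eigenvalue is always 0. The next one, lambda_2 = 0.1649, measures how hard the graph is to disconnect: larger values mean better connectivity. The largest eigenvalue, 5.1019, is at most the vertex count 9.

0.1649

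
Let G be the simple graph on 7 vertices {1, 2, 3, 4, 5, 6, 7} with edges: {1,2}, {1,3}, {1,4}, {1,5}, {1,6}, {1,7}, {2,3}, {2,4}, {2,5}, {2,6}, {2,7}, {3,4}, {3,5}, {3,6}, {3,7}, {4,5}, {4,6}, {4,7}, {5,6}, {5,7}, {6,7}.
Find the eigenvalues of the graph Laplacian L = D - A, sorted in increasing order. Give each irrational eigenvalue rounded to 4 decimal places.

Each diagonal entry of L is the vertex degree and each off-diagonal entry is -1 where an edge is present, 0 otherwise; in the order [1, 2, 3, 4, 5, 6, 7] the diagonal is [6, 6, 6, 6, 6, 6, 6]. Diagonalising L (or applying a numerical eigensolver to the 7x7 matrix) gives the spectrum above. The single zero eigenvalue shows the graph is connected. The eigenvalues sum to 42, which equals trace(L) = 2|E|.

[0, 7, 7, 7, 7, 7, 7]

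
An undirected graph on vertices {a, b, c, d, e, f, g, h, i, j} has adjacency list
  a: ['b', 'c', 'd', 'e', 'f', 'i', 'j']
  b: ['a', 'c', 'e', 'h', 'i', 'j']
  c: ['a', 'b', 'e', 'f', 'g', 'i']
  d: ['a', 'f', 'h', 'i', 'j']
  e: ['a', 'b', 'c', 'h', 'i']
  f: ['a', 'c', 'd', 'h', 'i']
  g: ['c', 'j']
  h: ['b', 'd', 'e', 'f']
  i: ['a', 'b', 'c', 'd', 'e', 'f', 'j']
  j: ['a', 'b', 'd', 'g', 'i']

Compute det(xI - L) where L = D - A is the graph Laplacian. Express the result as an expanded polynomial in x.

x^10 - 52x^9 + 1181x^8 - 15350x^7 + 125576x^6 - 668916x^5 + 2312796x^4 - 4983808x^3 + 6036160x^2 - 3100160x

With the vertex order [a, b, c, d, e, f, g, h, i, j], the degrees are [7, 6, 6, 5, 5, 5, 2, 4, 7, 5], giving D = diag(7, 6, 6, 5, 5, 5, 2, 4, 7, 5) and L = D - A. Computing det(xI - L) by cofactor expansion (or equivalently via sum-over-permutations) gives x^10 - 52x^9 + 1181x^8 - 15350x^7 + 125576x^6 - 668916x^5 + 2312796x^4 - 4983808x^3 + 6036160x^2 - 3100160x. The constant term is 0 because L is singular (the all-ones vector lies in its kernel).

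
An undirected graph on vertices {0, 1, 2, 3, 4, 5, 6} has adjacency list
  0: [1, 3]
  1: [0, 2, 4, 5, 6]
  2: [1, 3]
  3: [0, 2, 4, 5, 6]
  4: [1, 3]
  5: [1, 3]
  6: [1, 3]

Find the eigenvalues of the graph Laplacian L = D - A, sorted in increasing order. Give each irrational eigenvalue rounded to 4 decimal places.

[0, 2, 2, 2, 2, 5, 7]

With the vertex order [0, 1, 2, 3, 4, 5, 6], the degrees are [2, 5, 2, 5, 2, 2, 2], giving D = diag(2, 5, 2, 5, 2, 2, 2) and L = D - A. The multiplicity of 0 as a Laplacian eigenvalue equals the number of connected components. The single zero eigenvalue shows the graph is connected.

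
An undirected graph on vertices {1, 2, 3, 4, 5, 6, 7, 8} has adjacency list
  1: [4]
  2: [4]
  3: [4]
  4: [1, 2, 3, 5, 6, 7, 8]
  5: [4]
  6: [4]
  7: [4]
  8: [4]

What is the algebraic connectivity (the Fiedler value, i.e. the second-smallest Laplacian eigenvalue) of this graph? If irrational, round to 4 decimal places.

1

Each diagonal entry of L is the vertex degree and each off-diagonal entry is -1 where an edge is present, 0 otherwise; in the order [1, 2, 3, 4, 5, 6, 7, 8] the diagonal is [1, 1, 1, 7, 1, 1, 1, 1]. Computing the eigenvalues of L and sorting gives [0, 1, 1, 1, 1, 1, 1, 8]. The Fiedler value lambda_2 = 1 is strictly positive, so the graph is connected.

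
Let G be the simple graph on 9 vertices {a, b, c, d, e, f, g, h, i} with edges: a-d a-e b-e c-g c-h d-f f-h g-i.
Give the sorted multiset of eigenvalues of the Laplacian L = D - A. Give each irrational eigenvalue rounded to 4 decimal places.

With the vertex order [a, b, c, d, e, f, g, h, i], the degrees are [2, 1, 2, 2, 2, 2, 2, 2, 1], giving D = diag(2, 1, 2, 2, 2, 2, 2, 2, 1) and L = D - A. The multiplicity of 0 as a Laplacian eigenvalue equals the number of connected components.

[0, 0.1206, 0.4679, 1, 1.6527, 2.3473, 3, 3.5321, 3.8794]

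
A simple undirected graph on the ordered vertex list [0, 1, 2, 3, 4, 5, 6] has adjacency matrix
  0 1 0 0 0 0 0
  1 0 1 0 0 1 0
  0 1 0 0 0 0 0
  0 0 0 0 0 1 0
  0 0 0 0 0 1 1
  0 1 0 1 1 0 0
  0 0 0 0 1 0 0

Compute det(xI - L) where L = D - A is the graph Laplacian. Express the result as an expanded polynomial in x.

With the vertex order [0, 1, 2, 3, 4, 5, 6], the degrees are [1, 3, 1, 1, 2, 3, 1], giving D = diag(1, 3, 1, 1, 2, 3, 1) and L = D - A. L has integer entries, so p(x) = det(xI - L) has integer coefficients. Expanding the determinant yields x^7 - 12x^6 + 53x^5 - 108x^4 + 105x^3 - 46x^2 + 7x. The coefficient of x^6 equals -trace(L) = -12, matching the sum of degrees. By the matrix-tree theorem the graph has (1/7) * product of the nonzero eigenvalues = 1 spanning tree. The largest eigenvalue, 4.6287, is at most the vertex count 7.

x^7 - 12x^6 + 53x^5 - 108x^4 + 105x^3 - 46x^2 + 7x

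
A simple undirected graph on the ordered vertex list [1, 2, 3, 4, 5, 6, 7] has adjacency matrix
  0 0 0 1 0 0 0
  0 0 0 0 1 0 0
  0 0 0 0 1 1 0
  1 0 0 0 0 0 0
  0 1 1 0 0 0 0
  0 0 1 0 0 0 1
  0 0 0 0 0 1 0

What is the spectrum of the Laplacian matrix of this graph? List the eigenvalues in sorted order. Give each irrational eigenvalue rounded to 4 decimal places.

Each diagonal entry of L is the vertex degree and each off-diagonal entry is -1 where an edge is present, 0 otherwise; in the order [1, 2, 3, 4, 5, 6, 7] the diagonal is [1, 1, 2, 1, 2, 2, 1]. Since every row of L sums to 0, the all-ones vector is in the kernel and 0 is an eigenvalue. The 2 zero eigenvalues correspond to the 2 connected components. The eigenvalues sum to 10, which equals trace(L) = 2|E|.

[0, 0, 0.3820, 1.3820, 2, 2.6180, 3.6180]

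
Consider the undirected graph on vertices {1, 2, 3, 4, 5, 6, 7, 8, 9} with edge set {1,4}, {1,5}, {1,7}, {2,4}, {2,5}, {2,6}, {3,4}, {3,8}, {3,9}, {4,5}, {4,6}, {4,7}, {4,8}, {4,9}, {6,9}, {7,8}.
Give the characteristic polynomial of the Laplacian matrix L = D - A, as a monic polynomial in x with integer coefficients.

Reading degrees in the order [1, 2, 3, 4, 5, 6, 7, 8, 9] gives [3, 3, 3, 8, 3, 3, 3, 3, 3]; set D = diag(3, 3, 3, 8, 3, 3, 3, 3, 3) and form L = D - A. Computing det(xI - L) by cofactor expansion (or equivalently via sum-over-permutations) gives x^9 - 32x^8 + 428x^7 - 3136x^6 + 13786x^5 - 37232x^4 + 60276x^3 - 53424x^2 + 19845x. The constant term is 0 because L is singular (the all-ones vector lies in its kernel). By the matrix-tree theorem the graph has (1/9) * product of the nonzero eigenvalues = 2205 spanning trees.

x^9 - 32x^8 + 428x^7 - 3136x^6 + 13786x^5 - 37232x^4 + 60276x^3 - 53424x^2 + 19845x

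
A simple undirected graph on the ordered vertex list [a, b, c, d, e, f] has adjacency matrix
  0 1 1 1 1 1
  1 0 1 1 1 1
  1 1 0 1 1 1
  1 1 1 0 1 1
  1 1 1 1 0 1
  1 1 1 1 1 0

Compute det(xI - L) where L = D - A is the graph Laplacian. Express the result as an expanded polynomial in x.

With the vertex order [a, b, c, d, e, f], the degrees are [5, 5, 5, 5, 5, 5], giving D = diag(5, 5, 5, 5, 5, 5) and L = D - A. Computing det(xI - L) by cofactor expansion (or equivalently via sum-over-permutations) gives x^6 - 30x^5 + 360x^4 - 2160x^3 + 6480x^2 - 7776x. The constant term is 0 because L is singular (the all-ones vector lies in its kernel). The largest eigenvalue, 6, is at most the vertex count 6. The eigenvalues sum to 30, which equals trace(L) = 2|E|.

x^6 - 30x^5 + 360x^4 - 2160x^3 + 6480x^2 - 7776x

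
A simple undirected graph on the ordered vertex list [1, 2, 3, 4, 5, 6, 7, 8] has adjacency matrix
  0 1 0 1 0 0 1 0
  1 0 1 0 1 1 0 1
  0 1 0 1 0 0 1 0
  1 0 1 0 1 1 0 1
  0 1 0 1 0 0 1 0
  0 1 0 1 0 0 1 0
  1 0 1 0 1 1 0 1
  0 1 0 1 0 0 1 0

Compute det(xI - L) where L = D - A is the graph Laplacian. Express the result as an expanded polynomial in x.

x^8 - 30x^7 + 375x^6 - 2540x^5 + 10095x^4 - 23598x^3 + 30105x^2 - 16200x

Reading degrees in the order [1, 2, 3, 4, 5, 6, 7, 8] gives [3, 5, 3, 5, 3, 3, 5, 3]; set D = diag(3, 5, 3, 5, 3, 3, 5, 3) and form L = D - A. L has integer entries, so p(x) = det(xI - L) has integer coefficients. Expanding the determinant yields x^8 - 30x^7 + 375x^6 - 2540x^5 + 10095x^4 - 23598x^3 + 30105x^2 - 16200x. The constant term is 0 because L is singular (the all-ones vector lies in its kernel). The eigenvalues sum to 30, which equals trace(L) = 2|E|.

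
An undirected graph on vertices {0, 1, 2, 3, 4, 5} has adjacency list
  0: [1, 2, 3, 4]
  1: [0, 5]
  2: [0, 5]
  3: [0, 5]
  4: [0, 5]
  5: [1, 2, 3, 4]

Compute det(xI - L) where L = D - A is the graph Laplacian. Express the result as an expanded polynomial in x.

x^6 - 16x^5 + 96x^4 - 272x^3 + 368x^2 - 192x

Reading degrees in the order [0, 1, 2, 3, 4, 5] gives [4, 2, 2, 2, 2, 4]; set D = diag(4, 2, 2, 2, 2, 4) and form L = D - A. Computing det(xI - L) by cofactor expansion (or equivalently via sum-over-permutations) gives x^6 - 16x^5 + 96x^4 - 272x^3 + 368x^2 - 192x. Since p(0) = det(-L) = 0, x divides p(x).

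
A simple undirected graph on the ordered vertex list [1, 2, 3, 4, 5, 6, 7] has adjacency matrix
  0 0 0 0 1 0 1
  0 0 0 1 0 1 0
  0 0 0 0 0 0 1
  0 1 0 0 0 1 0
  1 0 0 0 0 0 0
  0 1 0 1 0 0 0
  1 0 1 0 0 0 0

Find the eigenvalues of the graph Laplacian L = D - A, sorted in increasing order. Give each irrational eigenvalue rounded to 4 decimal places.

[0, 0, 0.5858, 2, 3, 3, 3.4142]

Reading degrees in the order [1, 2, 3, 4, 5, 6, 7] gives [2, 2, 1, 2, 1, 2, 2]; set D = diag(2, 2, 1, 2, 1, 2, 2) and form L = D - A. Diagonalising L (or applying a numerical eigensolver to the 7x7 matrix) gives the spectrum above. The 2 zero eigenvalues correspond to the 2 connected components.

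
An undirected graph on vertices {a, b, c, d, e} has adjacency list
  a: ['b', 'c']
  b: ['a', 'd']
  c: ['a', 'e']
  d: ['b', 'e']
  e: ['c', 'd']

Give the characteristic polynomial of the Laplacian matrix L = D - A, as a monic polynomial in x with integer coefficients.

x^5 - 10x^4 + 35x^3 - 50x^2 + 25x

With the vertex order [a, b, c, d, e], the degrees are [2, 2, 2, 2, 2], giving D = diag(2, 2, 2, 2, 2) and L = D - A. Computing det(xI - L) by cofactor expansion (or equivalently via sum-over-permutations) gives x^5 - 10x^4 + 35x^3 - 50x^2 + 25x. The coefficient of x^4 equals -trace(L) = -10, matching the sum of degrees. There is one zero in the spectrum, matching the 1 component. The largest eigenvalue, 3.6180, is at most the vertex count 5.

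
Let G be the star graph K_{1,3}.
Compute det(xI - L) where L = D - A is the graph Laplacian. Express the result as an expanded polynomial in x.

x^4 - 6x^3 + 9x^2 - 4x

The graph has 4 vertices and degree multiset [3, 1, 1, 1]; D is the diagonal matrix of degrees and L = D - A. L has integer entries, so p(x) = det(xI - L) has integer coefficients. Expanding the determinant yields x^4 - 6x^3 + 9x^2 - 4x. Since p(0) = det(-L) = 0, x divides p(x). By the matrix-tree theorem the graph has (1/4) * product of the nonzero eigenvalues = 1 spanning tree.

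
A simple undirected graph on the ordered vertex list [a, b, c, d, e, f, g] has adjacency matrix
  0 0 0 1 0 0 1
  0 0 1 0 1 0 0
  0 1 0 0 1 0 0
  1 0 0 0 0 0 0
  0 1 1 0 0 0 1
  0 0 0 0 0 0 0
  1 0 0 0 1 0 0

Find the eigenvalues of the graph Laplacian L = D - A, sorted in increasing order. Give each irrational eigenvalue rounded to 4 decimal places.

[0, 0, 0.3249, 1.4608, 3, 3, 4.2143]

With the vertex order [a, b, c, d, e, f, g], the degrees are [2, 2, 2, 1, 3, 0, 2], giving D = diag(2, 2, 2, 1, 3, 0, 2) and L = D - A. Since every row of L sums to 0, the all-ones vector is in the kernel and 0 is an eigenvalue. The 2 zero eigenvalues correspond to the 2 connected components. The largest eigenvalue, 4.2143, is at most the vertex count 7.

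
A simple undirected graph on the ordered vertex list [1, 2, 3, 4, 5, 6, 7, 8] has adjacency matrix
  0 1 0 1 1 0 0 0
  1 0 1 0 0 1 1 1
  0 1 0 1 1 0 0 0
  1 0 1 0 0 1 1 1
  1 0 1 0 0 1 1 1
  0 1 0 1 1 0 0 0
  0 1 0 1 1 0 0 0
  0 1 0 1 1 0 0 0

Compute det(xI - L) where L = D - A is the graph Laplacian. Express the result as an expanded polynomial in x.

x^8 - 30x^7 + 375x^6 - 2540x^5 + 10095x^4 - 23598x^3 + 30105x^2 - 16200x

With the vertex order [1, 2, 3, 4, 5, 6, 7, 8], the degrees are [3, 5, 3, 5, 5, 3, 3, 3], giving D = diag(3, 5, 3, 5, 5, 3, 3, 3) and L = D - A. L has integer entries, so p(x) = det(xI - L) has integer coefficients. Expanding the determinant yields x^8 - 30x^7 + 375x^6 - 2540x^5 + 10095x^4 - 23598x^3 + 30105x^2 - 16200x. Since p(0) = det(-L) = 0, x divides p(x).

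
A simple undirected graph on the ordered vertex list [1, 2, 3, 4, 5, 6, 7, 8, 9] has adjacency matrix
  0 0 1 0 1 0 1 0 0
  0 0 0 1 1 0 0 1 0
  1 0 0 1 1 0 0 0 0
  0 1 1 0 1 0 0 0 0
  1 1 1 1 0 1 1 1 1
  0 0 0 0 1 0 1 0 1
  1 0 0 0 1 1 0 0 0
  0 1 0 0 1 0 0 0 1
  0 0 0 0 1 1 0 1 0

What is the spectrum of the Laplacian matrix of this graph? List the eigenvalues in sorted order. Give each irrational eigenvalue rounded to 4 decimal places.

With the vertex order [1, 2, 3, 4, 5, 6, 7, 8, 9], the degrees are [3, 3, 3, 3, 8, 3, 3, 3, 3], giving D = diag(3, 3, 3, 3, 8, 3, 3, 3, 3) and L = D - A. Since every row of L sums to 0, the all-ones vector is in the kernel and 0 is an eigenvalue. The single zero eigenvalue shows the graph is connected.

[0, 1.5858, 1.5858, 3, 3, 4.4142, 4.4142, 5, 9]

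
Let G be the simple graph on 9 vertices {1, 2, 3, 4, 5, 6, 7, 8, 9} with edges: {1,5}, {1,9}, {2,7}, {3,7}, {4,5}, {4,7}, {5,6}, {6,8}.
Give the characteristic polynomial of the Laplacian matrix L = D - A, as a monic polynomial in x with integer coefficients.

Reading degrees in the order [1, 2, 3, 4, 5, 6, 7, 8, 9] gives [2, 1, 1, 2, 3, 2, 3, 1, 1]; set D = diag(2, 1, 1, 2, 3, 2, 3, 1, 1) and form L = D - A. L has integer entries, so p(x) = det(xI - L) has integer coefficients. Expanding the determinant yields x^9 - 16x^8 + 103x^7 - 344x^6 + 642x^5 - 672x^4 + 375x^3 - 98x^2 + 9x. Since p(0) = det(-L) = 0, x divides p(x). The eigenvalues sum to 16, which equals trace(L) = 2|E|.

x^9 - 16x^8 + 103x^7 - 344x^6 + 642x^5 - 672x^4 + 375x^3 - 98x^2 + 9x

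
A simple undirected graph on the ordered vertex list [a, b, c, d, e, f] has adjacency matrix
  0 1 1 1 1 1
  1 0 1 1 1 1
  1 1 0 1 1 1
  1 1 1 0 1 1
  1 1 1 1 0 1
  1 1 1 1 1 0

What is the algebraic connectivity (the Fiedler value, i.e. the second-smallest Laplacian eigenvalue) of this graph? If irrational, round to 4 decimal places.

6

With the vertex order [a, b, c, d, e, f], the degrees are [5, 5, 5, 5, 5, 5], giving D = diag(5, 5, 5, 5, 5, 5) and L = D - A. Computing the eigenvalues of L and sorting gives [0, 6, 6, 6, 6, 6]. The Fiedler value lambda_2 = 6 is strictly positive, so the graph is connected. By the matrix-tree theorem the graph has (1/6) * product of the nonzero eigenvalues = 1296 spanning trees. The largest eigenvalue, 6, is at most the vertex count 6.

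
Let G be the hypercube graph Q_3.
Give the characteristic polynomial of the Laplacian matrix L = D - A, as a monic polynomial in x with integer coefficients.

x^8 - 24x^7 + 240x^6 - 1296x^5 + 4080x^4 - 7488x^3 + 7424x^2 - 3072x

The graph has 8 vertices and degree multiset [3, 3, 3, 3, 3, 3, 3, 3]; D is the diagonal matrix of degrees and L = D - A. Computing det(xI - L) by cofactor expansion (or equivalently via sum-over-permutations) gives x^8 - 24x^7 + 240x^6 - 1296x^5 + 4080x^4 - 7488x^3 + 7424x^2 - 3072x. The coefficient of x^7 equals -trace(L) = -24, matching the sum of degrees. The largest eigenvalue, 6, is at most the vertex count 8.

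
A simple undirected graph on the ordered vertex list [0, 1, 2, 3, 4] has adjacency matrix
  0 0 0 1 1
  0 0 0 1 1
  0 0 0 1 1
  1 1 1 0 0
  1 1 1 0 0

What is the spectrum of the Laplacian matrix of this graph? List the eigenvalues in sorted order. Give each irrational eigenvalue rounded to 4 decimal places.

Reading degrees in the order [0, 1, 2, 3, 4] gives [2, 2, 2, 3, 3]; set D = diag(2, 2, 2, 3, 3) and form L = D - A. Since every row of L sums to 0, the all-ones vector is in the kernel and 0 is an eigenvalue. The single zero eigenvalue shows the graph is connected. The eigenvalues sum to 12, which equals trace(L) = 2|E|. The largest eigenvalue, 5, is at most the vertex count 5.

[0, 2, 2, 3, 5]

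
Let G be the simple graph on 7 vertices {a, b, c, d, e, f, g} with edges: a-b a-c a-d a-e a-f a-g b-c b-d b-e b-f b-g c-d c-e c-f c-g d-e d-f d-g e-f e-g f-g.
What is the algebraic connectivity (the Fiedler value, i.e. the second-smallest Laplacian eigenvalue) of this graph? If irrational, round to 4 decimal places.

Each diagonal entry of L is the vertex degree and each off-diagonal entry is -1 where an edge is present, 0 otherwise; in the order [a, b, c, d, e, f, g] the diagonal is [6, 6, 6, 6, 6, 6, 6]. The smallest Laplacian eigenvalue is always 0. The next one, lambda_2 = 7, measures how hard the graph is to disconnect: larger values mean better connectivity. By the matrix-tree theorem the graph has (1/7) * product of the nonzero eigenvalues = 16807 spanning trees.

7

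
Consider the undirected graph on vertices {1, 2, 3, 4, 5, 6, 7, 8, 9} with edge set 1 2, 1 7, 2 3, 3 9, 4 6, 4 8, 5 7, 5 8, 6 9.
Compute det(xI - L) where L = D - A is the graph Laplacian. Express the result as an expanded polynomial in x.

Reading degrees in the order [1, 2, 3, 4, 5, 6, 7, 8, 9] gives [2, 2, 2, 2, 2, 2, 2, 2, 2]; set D = diag(2, 2, 2, 2, 2, 2, 2, 2, 2) and form L = D - A. Computing det(xI - L) by cofactor expansion (or equivalently via sum-over-permutations) gives x^9 - 18x^8 + 135x^7 - 546x^6 + 1287x^5 - 1782x^4 + 1386x^3 - 540x^2 + 81x. The constant term is 0 because L is singular (the all-ones vector lies in its kernel). The largest eigenvalue, 3.8794, is at most the vertex count 9.

x^9 - 18x^8 + 135x^7 - 546x^6 + 1287x^5 - 1782x^4 + 1386x^3 - 540x^2 + 81x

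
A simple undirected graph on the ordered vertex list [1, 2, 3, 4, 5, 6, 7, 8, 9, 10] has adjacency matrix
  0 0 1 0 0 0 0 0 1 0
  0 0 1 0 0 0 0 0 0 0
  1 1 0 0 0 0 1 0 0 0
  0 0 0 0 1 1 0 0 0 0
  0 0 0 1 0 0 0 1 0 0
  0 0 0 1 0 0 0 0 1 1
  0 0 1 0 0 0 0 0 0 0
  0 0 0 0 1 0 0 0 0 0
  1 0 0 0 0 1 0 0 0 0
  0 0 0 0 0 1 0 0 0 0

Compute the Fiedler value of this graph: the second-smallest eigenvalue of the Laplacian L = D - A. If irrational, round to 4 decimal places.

0.1257

With the vertex order [1, 2, 3, 4, 5, 6, 7, 8, 9, 10], the degrees are [2, 1, 3, 2, 2, 3, 1, 1, 2, 1], giving D = diag(2, 1, 3, 2, 2, 3, 1, 1, 2, 1) and L = D - A. Computing the eigenvalues of L and sorting gives [0, 0.1257, 0.4097, 1, 1, 1.4295, 2.4234, 3.0954, 4.0925, 4.4238]. The Fiedler value lambda_2 = 0.1257 is strictly positive, so the graph is connected.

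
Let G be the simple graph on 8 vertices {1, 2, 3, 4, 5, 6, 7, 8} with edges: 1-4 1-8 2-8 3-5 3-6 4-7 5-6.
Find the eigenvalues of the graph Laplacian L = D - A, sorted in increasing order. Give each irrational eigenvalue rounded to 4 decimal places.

[0, 0, 0.3820, 1.3820, 2.6180, 3, 3, 3.6180]

Reading degrees in the order [1, 2, 3, 4, 5, 6, 7, 8] gives [2, 1, 2, 2, 2, 2, 1, 2]; set D = diag(2, 1, 2, 2, 2, 2, 1, 2) and form L = D - A. L is symmetric positive semidefinite, so every eigenvalue is real and nonnegative. The 2 zero eigenvalues correspond to the 2 connected components. The eigenvalues sum to 14, which equals trace(L) = 2|E|. There are 2 zeros in the spectrum, matching the 2 components.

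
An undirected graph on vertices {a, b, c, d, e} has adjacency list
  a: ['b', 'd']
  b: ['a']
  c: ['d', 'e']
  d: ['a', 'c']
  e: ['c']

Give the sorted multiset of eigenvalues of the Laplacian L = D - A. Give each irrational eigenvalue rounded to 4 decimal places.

[0, 0.3820, 1.3820, 2.6180, 3.6180]

With the vertex order [a, b, c, d, e], the degrees are [2, 1, 2, 2, 1], giving D = diag(2, 1, 2, 2, 1) and L = D - A. Diagonalising L (or applying a numerical eigensolver to the 5x5 matrix) gives the spectrum above. The eigenvalues sum to 8, which equals trace(L) = 2|E|. By the matrix-tree theorem the graph has (1/5) * product of the nonzero eigenvalues = 1 spanning tree.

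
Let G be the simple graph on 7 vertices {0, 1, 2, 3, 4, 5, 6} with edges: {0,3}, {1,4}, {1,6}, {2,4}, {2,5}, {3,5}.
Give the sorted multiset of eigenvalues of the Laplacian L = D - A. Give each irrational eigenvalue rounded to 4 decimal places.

Each diagonal entry of L is the vertex degree and each off-diagonal entry is -1 where an edge is present, 0 otherwise; in the order [0, 1, 2, 3, 4, 5, 6] the diagonal is [1, 2, 2, 2, 2, 2, 1]. L is symmetric positive semidefinite, so every eigenvalue is real and nonnegative. The single zero eigenvalue shows the graph is connected.

[0, 0.1981, 0.7530, 1.5550, 2.4450, 3.2470, 3.8019]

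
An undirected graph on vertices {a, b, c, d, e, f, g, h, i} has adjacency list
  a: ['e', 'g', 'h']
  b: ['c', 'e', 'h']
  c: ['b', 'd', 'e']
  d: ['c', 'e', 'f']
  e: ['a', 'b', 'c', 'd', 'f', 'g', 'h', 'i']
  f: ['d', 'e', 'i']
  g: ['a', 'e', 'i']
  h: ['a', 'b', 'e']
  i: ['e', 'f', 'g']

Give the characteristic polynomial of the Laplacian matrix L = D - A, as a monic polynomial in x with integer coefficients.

x^9 - 32x^8 + 428x^7 - 3136x^6 + 13786x^5 - 37232x^4 + 60276x^3 - 53424x^2 + 19845x

Each diagonal entry of L is the vertex degree and each off-diagonal entry is -1 where an edge is present, 0 otherwise; in the order [a, b, c, d, e, f, g, h, i] the diagonal is [3, 3, 3, 3, 8, 3, 3, 3, 3]. Computing det(xI - L) by cofactor expansion (or equivalently via sum-over-permutations) gives x^9 - 32x^8 + 428x^7 - 3136x^6 + 13786x^5 - 37232x^4 + 60276x^3 - 53424x^2 + 19845x. The coefficient of x^8 equals -trace(L) = -32, matching the sum of degrees.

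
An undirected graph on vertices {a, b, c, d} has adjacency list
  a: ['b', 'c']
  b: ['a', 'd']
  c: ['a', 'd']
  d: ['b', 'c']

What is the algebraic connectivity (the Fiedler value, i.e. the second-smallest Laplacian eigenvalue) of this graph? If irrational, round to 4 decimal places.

Reading degrees in the order [a, b, c, d] gives [2, 2, 2, 2]; set D = diag(2, 2, 2, 2) and form L = D - A. Computing the eigenvalues of L and sorting gives [0, 2, 2, 4]. The Fiedler value lambda_2 = 2 is strictly positive, so the graph is connected. The eigenvalues sum to 8, which equals trace(L) = 2|E|.

2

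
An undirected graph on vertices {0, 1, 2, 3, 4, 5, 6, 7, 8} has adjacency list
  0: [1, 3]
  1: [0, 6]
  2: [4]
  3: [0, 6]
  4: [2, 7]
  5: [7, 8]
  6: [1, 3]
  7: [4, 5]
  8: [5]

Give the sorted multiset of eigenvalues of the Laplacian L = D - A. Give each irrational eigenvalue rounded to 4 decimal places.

Each diagonal entry of L is the vertex degree and each off-diagonal entry is -1 where an edge is present, 0 otherwise; in the order [0, 1, 2, 3, 4, 5, 6, 7, 8] the diagonal is [2, 2, 1, 2, 2, 2, 2, 2, 1]. Since every row of L sums to 0, the all-ones vector is in the kernel and 0 is an eigenvalue. The 2 zero eigenvalues correspond to the 2 connected components. There are 2 zeros in the spectrum, matching the 2 components.

[0, 0, 0.3820, 1.3820, 2, 2, 2.6180, 3.6180, 4]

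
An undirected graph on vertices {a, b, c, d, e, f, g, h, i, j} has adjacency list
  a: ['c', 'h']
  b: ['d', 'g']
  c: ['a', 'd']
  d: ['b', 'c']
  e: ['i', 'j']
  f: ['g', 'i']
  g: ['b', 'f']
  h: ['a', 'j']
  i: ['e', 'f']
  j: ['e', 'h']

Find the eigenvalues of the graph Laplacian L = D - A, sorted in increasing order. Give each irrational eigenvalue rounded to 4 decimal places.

Reading degrees in the order [a, b, c, d, e, f, g, h, i, j] gives [2, 2, 2, 2, 2, 2, 2, 2, 2, 2]; set D = diag(2, 2, 2, 2, 2, 2, 2, 2, 2, 2) and form L = D - A. L is symmetric positive semidefinite, so every eigenvalue is real and nonnegative. The single zero eigenvalue shows the graph is connected.

[0, 0.3820, 0.3820, 1.3820, 1.3820, 2.6180, 2.6180, 3.6180, 3.6180, 4]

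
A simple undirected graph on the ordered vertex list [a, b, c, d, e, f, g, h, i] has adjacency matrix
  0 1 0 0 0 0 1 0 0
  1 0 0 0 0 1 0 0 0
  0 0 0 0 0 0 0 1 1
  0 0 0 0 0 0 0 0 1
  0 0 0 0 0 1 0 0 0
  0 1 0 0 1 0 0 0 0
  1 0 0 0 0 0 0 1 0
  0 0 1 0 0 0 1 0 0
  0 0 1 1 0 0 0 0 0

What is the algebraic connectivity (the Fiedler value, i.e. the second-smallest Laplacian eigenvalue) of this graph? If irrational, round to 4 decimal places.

0.1206

Each diagonal entry of L is the vertex degree and each off-diagonal entry is -1 where an edge is present, 0 otherwise; in the order [a, b, c, d, e, f, g, h, i] the diagonal is [2, 2, 2, 1, 1, 2, 2, 2, 2]. The sorted Laplacian eigenvalues are [0, 0.1206, 0.4679, 1, 1.6527, 2.3473, 3, 3.5321, 3.8794]; the algebraic connectivity is the second entry, 0.1206.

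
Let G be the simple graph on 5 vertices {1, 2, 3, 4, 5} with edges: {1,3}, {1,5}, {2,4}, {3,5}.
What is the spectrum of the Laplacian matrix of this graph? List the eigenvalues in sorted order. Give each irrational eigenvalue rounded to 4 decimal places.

With the vertex order [1, 2, 3, 4, 5], the degrees are [2, 1, 2, 1, 2], giving D = diag(2, 1, 2, 1, 2) and L = D - A. Diagonalising L (or applying a numerical eigensolver to the 5x5 matrix) gives the spectrum above. The 2 zero eigenvalues correspond to the 2 connected components. There are 2 zeros in the spectrum, matching the 2 components.

[0, 0, 2, 3, 3]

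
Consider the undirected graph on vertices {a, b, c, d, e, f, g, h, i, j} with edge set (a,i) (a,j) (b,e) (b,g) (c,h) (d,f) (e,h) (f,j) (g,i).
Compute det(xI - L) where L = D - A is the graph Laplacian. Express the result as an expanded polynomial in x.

x^10 - 18x^9 + 136x^8 - 560x^7 + 1365x^6 - 2002x^5 + 1716x^4 - 792x^3 + 165x^2 - 10x

With the vertex order [a, b, c, d, e, f, g, h, i, j], the degrees are [2, 2, 1, 1, 2, 2, 2, 2, 2, 2], giving D = diag(2, 2, 1, 1, 2, 2, 2, 2, 2, 2) and L = D - A. Computing det(xI - L) by cofactor expansion (or equivalently via sum-over-permutations) gives x^10 - 18x^9 + 136x^8 - 560x^7 + 1365x^6 - 2002x^5 + 1716x^4 - 792x^3 + 165x^2 - 10x. Since p(0) = det(-L) = 0, x divides p(x). There is one zero in the spectrum, matching the 1 component. By the matrix-tree theorem the graph has (1/10) * product of the nonzero eigenvalues = 1 spanning tree.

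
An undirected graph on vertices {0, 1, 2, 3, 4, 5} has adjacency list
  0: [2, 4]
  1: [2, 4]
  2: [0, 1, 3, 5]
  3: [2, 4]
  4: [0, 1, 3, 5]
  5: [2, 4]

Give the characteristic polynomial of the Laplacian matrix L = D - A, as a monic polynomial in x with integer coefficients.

Reading degrees in the order [0, 1, 2, 3, 4, 5] gives [2, 2, 4, 2, 4, 2]; set D = diag(2, 2, 4, 2, 4, 2) and form L = D - A. L has integer entries, so p(x) = det(xI - L) has integer coefficients. Expanding the determinant yields x^6 - 16x^5 + 96x^4 - 272x^3 + 368x^2 - 192x. The coefficient of x^5 equals -trace(L) = -16, matching the sum of degrees. By the matrix-tree theorem the graph has (1/6) * product of the nonzero eigenvalues = 32 spanning trees.

x^6 - 16x^5 + 96x^4 - 272x^3 + 368x^2 - 192x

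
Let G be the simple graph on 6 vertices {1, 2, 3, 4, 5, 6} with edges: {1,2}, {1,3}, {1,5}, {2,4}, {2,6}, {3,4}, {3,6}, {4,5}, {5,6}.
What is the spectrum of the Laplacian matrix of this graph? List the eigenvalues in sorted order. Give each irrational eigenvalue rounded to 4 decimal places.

With the vertex order [1, 2, 3, 4, 5, 6], the degrees are [3, 3, 3, 3, 3, 3], giving D = diag(3, 3, 3, 3, 3, 3) and L = D - A. Since every row of L sums to 0, the all-ones vector is in the kernel and 0 is an eigenvalue. The single zero eigenvalue shows the graph is connected. By the matrix-tree theorem the graph has (1/6) * product of the nonzero eigenvalues = 81 spanning trees.

[0, 3, 3, 3, 3, 6]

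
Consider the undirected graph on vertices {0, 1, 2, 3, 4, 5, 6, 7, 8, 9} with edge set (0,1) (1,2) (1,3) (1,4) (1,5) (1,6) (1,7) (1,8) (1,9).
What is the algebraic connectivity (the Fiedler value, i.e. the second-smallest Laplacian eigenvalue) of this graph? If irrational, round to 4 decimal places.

Reading degrees in the order [0, 1, 2, 3, 4, 5, 6, 7, 8, 9] gives [1, 9, 1, 1, 1, 1, 1, 1, 1, 1]; set D = diag(1, 9, 1, 1, 1, 1, 1, 1, 1, 1) and form L = D - A. The smallest Laplacian eigenvalue is always 0. The next one, lambda_2 = 1, measures how hard the graph is to disconnect: larger values mean better connectivity. There is one zero in the spectrum, matching the 1 component.

1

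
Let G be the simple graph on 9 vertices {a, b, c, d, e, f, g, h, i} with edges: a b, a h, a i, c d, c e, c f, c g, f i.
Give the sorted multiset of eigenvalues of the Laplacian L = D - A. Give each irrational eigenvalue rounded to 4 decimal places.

Reading degrees in the order [a, b, c, d, e, f, g, h, i] gives [3, 1, 4, 1, 1, 2, 1, 1, 2]; set D = diag(3, 1, 4, 1, 1, 2, 1, 1, 2) and form L = D - A. L is symmetric positive semidefinite, so every eigenvalue is real and nonnegative. By the matrix-tree theorem the graph has (1/9) * product of the nonzero eigenvalues = 1 spanning tree.

[0, 0.1649, 1, 1, 1, 1, 2.5680, 4.1652, 5.1019]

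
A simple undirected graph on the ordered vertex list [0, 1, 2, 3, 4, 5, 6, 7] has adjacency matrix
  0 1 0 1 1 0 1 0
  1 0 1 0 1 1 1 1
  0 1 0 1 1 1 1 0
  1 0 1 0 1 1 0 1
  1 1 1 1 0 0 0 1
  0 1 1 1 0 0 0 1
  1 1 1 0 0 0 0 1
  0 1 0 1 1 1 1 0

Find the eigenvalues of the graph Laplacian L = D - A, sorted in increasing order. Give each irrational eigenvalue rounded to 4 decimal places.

[0, 3.3145, 4, 5, 5, 5.6651, 7.2713, 7.7491]

Each diagonal entry of L is the vertex degree and each off-diagonal entry is -1 where an edge is present, 0 otherwise; in the order [0, 1, 2, 3, 4, 5, 6, 7] the diagonal is [4, 6, 5, 5, 5, 4, 4, 5]. The multiplicity of 0 as a Laplacian eigenvalue equals the number of connected components. The single zero eigenvalue shows the graph is connected.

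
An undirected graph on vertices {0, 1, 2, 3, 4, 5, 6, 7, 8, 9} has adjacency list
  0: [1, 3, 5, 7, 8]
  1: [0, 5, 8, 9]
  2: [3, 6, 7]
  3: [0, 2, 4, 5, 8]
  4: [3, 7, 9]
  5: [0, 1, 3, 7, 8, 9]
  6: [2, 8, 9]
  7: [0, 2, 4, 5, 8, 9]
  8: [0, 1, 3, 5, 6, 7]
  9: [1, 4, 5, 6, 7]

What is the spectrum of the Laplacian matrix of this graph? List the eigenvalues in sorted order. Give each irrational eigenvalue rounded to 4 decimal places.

Each diagonal entry of L is the vertex degree and each off-diagonal entry is -1 where an edge is present, 0 otherwise; in the order [0, 1, 2, 3, 4, 5, 6, 7, 8, 9] the diagonal is [5, 4, 3, 5, 3, 6, 3, 6, 6, 5]. Diagonalising L (or applying a numerical eigensolver to the 10x10 matrix) gives the spectrum above. The single zero eigenvalue shows the graph is connected. By the matrix-tree theorem the graph has (1/10) * product of the nonzero eigenvalues = 104963 spanning trees.

[0, 2.1866, 2.6299, 3.2261, 4.4840, 5.2944, 5.8865, 6.5512, 7.4871, 8.2542]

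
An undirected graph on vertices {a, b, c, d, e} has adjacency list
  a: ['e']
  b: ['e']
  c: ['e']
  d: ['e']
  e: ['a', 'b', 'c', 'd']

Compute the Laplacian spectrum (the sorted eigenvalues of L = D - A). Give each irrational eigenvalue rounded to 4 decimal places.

[0, 1, 1, 1, 5]

Each diagonal entry of L is the vertex degree and each off-diagonal entry is -1 where an edge is present, 0 otherwise; in the order [a, b, c, d, e] the diagonal is [1, 1, 1, 1, 4]. The multiplicity of 0 as a Laplacian eigenvalue equals the number of connected components. The largest eigenvalue, 5, is at most the vertex count 5.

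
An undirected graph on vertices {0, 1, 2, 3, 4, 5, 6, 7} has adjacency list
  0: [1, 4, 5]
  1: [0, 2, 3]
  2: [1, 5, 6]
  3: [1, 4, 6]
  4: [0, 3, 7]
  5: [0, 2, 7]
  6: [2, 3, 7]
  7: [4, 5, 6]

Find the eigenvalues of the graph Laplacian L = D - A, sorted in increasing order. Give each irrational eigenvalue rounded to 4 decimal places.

[0, 2, 2, 2, 4, 4, 4, 6]

With the vertex order [0, 1, 2, 3, 4, 5, 6, 7], the degrees are [3, 3, 3, 3, 3, 3, 3, 3], giving D = diag(3, 3, 3, 3, 3, 3, 3, 3) and L = D - A. L is symmetric positive semidefinite, so every eigenvalue is real and nonnegative. The single zero eigenvalue shows the graph is connected. The largest eigenvalue, 6, is at most the vertex count 8. There is one zero in the spectrum, matching the 1 component.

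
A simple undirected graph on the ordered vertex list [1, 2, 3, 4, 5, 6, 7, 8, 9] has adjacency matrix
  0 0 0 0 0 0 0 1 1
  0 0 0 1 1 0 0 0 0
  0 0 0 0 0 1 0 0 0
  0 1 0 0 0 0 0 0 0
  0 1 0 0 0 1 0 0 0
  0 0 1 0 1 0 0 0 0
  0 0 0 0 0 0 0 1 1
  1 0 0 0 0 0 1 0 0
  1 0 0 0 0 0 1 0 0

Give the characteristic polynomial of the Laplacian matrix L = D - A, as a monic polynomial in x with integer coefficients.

Each diagonal entry of L is the vertex degree and each off-diagonal entry is -1 where an edge is present, 0 otherwise; in the order [1, 2, 3, 4, 5, 6, 7, 8, 9] the diagonal is [2, 2, 1, 1, 2, 2, 2, 2, 2]. Computing det(xI - L) by cofactor expansion (or equivalently via sum-over-permutations) gives x^9 - 16x^8 + 105x^7 - 364x^6 + 713x^5 - 776x^4 + 420x^3 - 80x^2. The constant term is 0 because L is singular (the all-ones vector lies in its kernel). The eigenvalues sum to 16, which equals trace(L) = 2|E|. There are 2 zeros in the spectrum, matching the 2 components.

x^9 - 16x^8 + 105x^7 - 364x^6 + 713x^5 - 776x^4 + 420x^3 - 80x^2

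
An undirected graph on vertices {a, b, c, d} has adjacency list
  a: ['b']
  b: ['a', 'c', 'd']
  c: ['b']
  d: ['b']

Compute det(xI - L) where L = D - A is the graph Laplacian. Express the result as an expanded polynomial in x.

x^4 - 6x^3 + 9x^2 - 4x

Each diagonal entry of L is the vertex degree and each off-diagonal entry is -1 where an edge is present, 0 otherwise; in the order [a, b, c, d] the diagonal is [1, 3, 1, 1]. Computing det(xI - L) by cofactor expansion (or equivalently via sum-over-permutations) gives x^4 - 6x^3 + 9x^2 - 4x. The constant term is 0 because L is singular (the all-ones vector lies in its kernel). There is one zero in the spectrum, matching the 1 component. By the matrix-tree theorem the graph has (1/4) * product of the nonzero eigenvalues = 1 spanning tree.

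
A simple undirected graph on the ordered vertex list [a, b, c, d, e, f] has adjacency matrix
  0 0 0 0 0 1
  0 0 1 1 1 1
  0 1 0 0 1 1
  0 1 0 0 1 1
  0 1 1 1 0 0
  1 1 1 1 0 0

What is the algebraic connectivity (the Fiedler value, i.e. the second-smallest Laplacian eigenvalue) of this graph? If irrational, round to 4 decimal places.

0.9139

Each diagonal entry of L is the vertex degree and each off-diagonal entry is -1 where an edge is present, 0 otherwise; in the order [a, b, c, d, e, f] the diagonal is [1, 4, 3, 3, 3, 4]. Computing the eigenvalues of L and sorting gives [0, 0.9139, 3, 3.5720, 5, 5.5141]. The Fiedler value lambda_2 = 0.9139 is strictly positive, so the graph is connected. The largest eigenvalue, 5.5141, is at most the vertex count 6.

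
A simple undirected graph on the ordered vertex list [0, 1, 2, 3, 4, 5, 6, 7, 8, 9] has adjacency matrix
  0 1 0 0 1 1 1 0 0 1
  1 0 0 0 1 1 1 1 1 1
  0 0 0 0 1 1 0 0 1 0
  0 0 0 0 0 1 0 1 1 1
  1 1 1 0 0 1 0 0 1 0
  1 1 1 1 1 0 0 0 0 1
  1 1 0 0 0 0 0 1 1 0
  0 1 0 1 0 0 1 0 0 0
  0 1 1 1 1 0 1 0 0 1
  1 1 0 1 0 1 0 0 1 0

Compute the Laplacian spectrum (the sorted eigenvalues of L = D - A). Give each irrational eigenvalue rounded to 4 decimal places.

Reading degrees in the order [0, 1, 2, 3, 4, 5, 6, 7, 8, 9] gives [5, 7, 3, 4, 5, 6, 4, 3, 6, 5]; set D = diag(5, 7, 3, 4, 5, 6, 4, 3, 6, 5) and form L = D - A. Diagonalising L (or applying a numerical eigensolver to the 10x10 matrix) gives the spectrum above. The single zero eigenvalue shows the graph is connected. By the matrix-tree theorem the graph has (1/10) * product of the nonzero eigenvalues = 159936 spanning trees. There is one zero in the spectrum, matching the 1 component.

[0, 2.1010, 3.2809, 3.3401, 4.7026, 5.5188, 5.8343, 6.9119, 7.7907, 8.5197]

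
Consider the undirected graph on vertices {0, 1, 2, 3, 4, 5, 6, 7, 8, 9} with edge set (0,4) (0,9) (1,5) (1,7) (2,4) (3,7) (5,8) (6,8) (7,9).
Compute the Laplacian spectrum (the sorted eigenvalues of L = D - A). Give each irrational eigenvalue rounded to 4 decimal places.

[0, 0.1206, 0.3489, 1, 1, 2, 2.3473, 3.2739, 3.5321, 4.3772]

Each diagonal entry of L is the vertex degree and each off-diagonal entry is -1 where an edge is present, 0 otherwise; in the order [0, 1, 2, 3, 4, 5, 6, 7, 8, 9] the diagonal is [2, 2, 1, 1, 2, 2, 1, 3, 2, 2]. Since every row of L sums to 0, the all-ones vector is in the kernel and 0 is an eigenvalue. The single zero eigenvalue shows the graph is connected. The largest eigenvalue, 4.3772, is at most the vertex count 10. By the matrix-tree theorem the graph has (1/10) * product of the nonzero eigenvalues = 1 spanning tree.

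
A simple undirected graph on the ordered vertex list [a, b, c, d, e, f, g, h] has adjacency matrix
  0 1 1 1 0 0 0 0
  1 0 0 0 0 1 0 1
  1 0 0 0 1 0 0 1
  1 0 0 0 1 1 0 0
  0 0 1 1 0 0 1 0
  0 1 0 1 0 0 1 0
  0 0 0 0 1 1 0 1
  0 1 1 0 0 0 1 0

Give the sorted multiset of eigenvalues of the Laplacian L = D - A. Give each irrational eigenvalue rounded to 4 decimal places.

Reading degrees in the order [a, b, c, d, e, f, g, h] gives [3, 3, 3, 3, 3, 3, 3, 3]; set D = diag(3, 3, 3, 3, 3, 3, 3, 3) and form L = D - A. Diagonalising L (or applying a numerical eigensolver to the 8x8 matrix) gives the spectrum above. The single zero eigenvalue shows the graph is connected. There is one zero in the spectrum, matching the 1 component.

[0, 2, 2, 2, 4, 4, 4, 6]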